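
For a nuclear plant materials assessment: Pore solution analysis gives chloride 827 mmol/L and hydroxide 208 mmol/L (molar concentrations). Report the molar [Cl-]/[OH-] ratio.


Threshold parameter = [Cl-] / [OH-] (molar basis; both in mmol/L, so units cancel)
Ratio = 827 / 208 = 3.98

3.98


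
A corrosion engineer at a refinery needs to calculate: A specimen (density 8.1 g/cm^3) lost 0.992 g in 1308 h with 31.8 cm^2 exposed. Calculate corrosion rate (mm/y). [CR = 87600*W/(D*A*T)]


Apply the mm/y weight-loss relation: CR = 87600 * W / (D * A * T)
Numerator: 87600 * 0.992 = 86899.2
Denominator: 8.1 * 31.8 * 1308 = 336914.64
CR = 86899.2 / 336914.64 = 0.25793 mm/y

0.25793 mm/y


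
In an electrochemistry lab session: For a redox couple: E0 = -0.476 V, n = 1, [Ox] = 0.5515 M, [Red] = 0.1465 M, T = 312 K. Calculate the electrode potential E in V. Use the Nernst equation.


Apply the Nernst equation: E = E0 + (RT/nF)*ln([Ox]/[Red])
Step 1: RT/nF = 8.314*312/(1*96485) = 0.02688468 V
Step 2: [Ox]/[Red] = 0.5515/0.1465 = 3.764505
Step 3: ln(3.764505) = 1.325616
Step 4: correction = 0.02688468 * 1.325616 = 0.036 V
E = -0.476 + 0.036 = -0.44 V

-0.44 V


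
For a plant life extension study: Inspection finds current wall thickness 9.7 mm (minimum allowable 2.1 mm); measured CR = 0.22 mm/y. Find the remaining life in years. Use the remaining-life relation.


Apply the remaining-life relation: RL = (t_current − t_min) / CR
RL = (9.7 − 2.1) / 0.22 = 7.6 / 0.22 = 34.5 years

34.5 years


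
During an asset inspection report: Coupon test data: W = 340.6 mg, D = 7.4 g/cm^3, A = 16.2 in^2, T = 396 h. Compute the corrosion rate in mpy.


Apply the mpy weight-loss relation: CR = 534 * W / (D * A * T)
Numerator: 534 * 340.6 = 181880.4
Denominator: 7.4 * 16.2 * 396 = 47472.48
CR = 181880.4 / 47472.48 = 3.8313 mpy

3.8313 mpy


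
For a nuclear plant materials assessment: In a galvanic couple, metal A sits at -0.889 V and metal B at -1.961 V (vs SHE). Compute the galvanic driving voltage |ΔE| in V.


Driving voltage is the absolute potential difference.
|ΔE| = |-0.889 − (-1.961)| = 1.072 V

1.072 V


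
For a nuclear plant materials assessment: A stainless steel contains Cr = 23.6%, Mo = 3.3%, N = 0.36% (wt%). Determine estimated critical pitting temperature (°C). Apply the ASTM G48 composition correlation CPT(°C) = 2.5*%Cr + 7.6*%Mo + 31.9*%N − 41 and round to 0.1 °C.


Apply the ASTM G48 empirical CPT estimate: CPT(°C) = 2.5*%Cr + 7.6*%Mo + 31.9*%N − 41
2.5*23.6 = 59; 7.6*3.3 = 25.08; 31.9*0.36 = 11.484
CPT = 59 + 25.08 + 11.484 − 41 = 54.564 °C
Rounded to 0.1 °C: CPT ≈ 54.6 °C

54.6 °C


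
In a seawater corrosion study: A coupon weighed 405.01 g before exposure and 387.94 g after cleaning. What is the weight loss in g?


Weight loss = initial − final
WL = 405.01 − 387.94 = 17.07 g

17.07 g


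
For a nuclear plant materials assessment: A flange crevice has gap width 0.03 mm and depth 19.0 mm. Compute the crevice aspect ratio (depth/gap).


Aspect ratio = depth / gap
Ratio = 19.0 / 0.03 = 633.3

633.3


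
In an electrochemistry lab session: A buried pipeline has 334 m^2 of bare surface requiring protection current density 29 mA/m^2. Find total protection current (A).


I = area * current density, then convert mA → A (÷1000)
I = 334 * 29 / 1000 = 9.69 A

9.69 A


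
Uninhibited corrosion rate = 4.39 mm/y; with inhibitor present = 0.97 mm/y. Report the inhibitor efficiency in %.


Apply the inhibitor-efficiency definition: IE = (CR_blank − CR_inh)/CR_blank × 100
IE = (4.39 − 0.97) / 4.39 × 100
IE = 3.42 / 4.39 × 100 = 77.9 %

77.9 %


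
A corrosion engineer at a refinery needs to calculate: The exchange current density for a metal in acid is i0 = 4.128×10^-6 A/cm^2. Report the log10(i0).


i0 = 4.128×10^-6 A/cm^2
log10(i0) = -5.384

-5.384


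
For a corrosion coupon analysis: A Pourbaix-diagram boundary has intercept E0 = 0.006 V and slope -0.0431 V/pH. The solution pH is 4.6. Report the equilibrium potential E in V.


Apply the Pourbaix line equation: E = E0 + slope*pH
E = 0.006 + (-0.0431)*4.6 = 0.006 + (-0.19826) = -0.19226 V
Rounded to 4 decimal places: E = -0.1923 V

-0.1923 V


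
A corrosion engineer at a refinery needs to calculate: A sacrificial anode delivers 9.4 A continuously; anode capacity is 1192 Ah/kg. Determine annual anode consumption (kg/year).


Annual consumption = current * hours per year / capacity
Rate = 9.4 * 8760 / 1192 = 69.1 kg/year

69.1 kg/year


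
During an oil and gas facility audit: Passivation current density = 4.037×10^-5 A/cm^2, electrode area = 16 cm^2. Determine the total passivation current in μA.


I = i_pass * A, then convert A → μA (×10^6)
I = 4.037×10^-5 * 16 * 10^6 = 645.92 μA

645.92 μA


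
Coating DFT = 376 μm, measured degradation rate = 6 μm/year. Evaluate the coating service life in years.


Service life = thickness / degradation rate
Life = 376 / 6 = 62.7 years

62.7 years


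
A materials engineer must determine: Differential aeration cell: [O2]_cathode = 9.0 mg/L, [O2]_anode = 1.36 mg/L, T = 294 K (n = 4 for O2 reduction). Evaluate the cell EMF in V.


Apply the Nernst concentration-cell relation: E = (RT/nF)*ln(C_cathode/C_anode)
RT/nF = 8.314*294/(4*96485) = 0.00633341 V
ln(9.0/1.36) = 1.88974
E = 0.00633341 * 1.88974 = 0.01197 V

0.01197 V


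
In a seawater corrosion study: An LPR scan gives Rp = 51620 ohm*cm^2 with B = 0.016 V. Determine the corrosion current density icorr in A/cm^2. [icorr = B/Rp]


Apply the Stern-Geary relation: icorr = B / Rp
icorr = 0.016 / 51620 = 3.1×10^-7 A/cm^2

3.1×10^-7 A/cm^2


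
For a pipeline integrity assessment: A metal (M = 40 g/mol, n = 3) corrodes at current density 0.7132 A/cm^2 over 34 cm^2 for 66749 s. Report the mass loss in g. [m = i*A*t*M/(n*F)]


Apply Faraday's law: m = i*A*t*M / (n*F)
Total charge passed Q = i*A*t = 0.7132*34*66749 = 1618583.1512 C
m = Q*M/(n*F) = 1618583.1512*40/(3*96485) = 223.6732 g

223.6732 g


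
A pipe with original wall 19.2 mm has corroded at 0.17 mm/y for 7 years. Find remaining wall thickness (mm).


Remaining wall = original − CR × time
t = 19.2 − 0.17*7 = 19.2 − 1.19 = 18.01 mm

18.01 mm


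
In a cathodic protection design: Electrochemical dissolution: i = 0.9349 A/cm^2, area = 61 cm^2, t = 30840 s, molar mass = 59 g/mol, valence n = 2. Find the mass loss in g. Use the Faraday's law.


Apply Faraday's law: m = i*A*t*M / (n*F)
Total charge passed Q = i*A*t = 0.9349*61*30840 = 1758771.276 C
m = Q*M/(n*F) = 1758771.276*59/(2*96485) = 537.73905 g

537.73905 g


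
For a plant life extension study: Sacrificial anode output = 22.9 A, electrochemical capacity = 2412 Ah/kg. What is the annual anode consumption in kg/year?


Annual consumption = current * hours per year / capacity
Rate = 22.9 * 8760 / 2412 = 83.2 kg/year

83.2 kg/year


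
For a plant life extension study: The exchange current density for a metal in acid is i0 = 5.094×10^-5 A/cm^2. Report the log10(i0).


i0 = 5.094×10^-5 A/cm^2
log10(i0) = -4.293

-4.293


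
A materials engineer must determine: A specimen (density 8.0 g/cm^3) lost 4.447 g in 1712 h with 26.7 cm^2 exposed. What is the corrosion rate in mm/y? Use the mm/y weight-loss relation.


Apply the mm/y weight-loss relation: CR = 87600 * W / (D * A * T)
Numerator: 87600 * 4.447 = 389557.2
Denominator: 8.0 * 26.7 * 1712 = 365683.2
CR = 389557.2 / 365683.2 = 1.0653 mm/y

1.0653 mm/y


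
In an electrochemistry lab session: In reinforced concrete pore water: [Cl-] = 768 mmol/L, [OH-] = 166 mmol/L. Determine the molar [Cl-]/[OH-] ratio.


Threshold parameter = [Cl-] / [OH-] (molar basis; both in mmol/L, so units cancel)
Ratio = 768 / 166 = 4.63

4.63


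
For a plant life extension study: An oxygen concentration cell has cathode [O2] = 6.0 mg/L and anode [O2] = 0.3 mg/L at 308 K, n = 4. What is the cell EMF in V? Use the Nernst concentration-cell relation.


Apply the Nernst concentration-cell relation: E = (RT/nF)*ln(C_cathode/C_anode)
RT/nF = 8.314*308/(4*96485) = 0.006635 V
ln(6.0/0.3) = 2.99573
E = 0.006635 * 2.99573 = 0.01988 V

0.01988 V


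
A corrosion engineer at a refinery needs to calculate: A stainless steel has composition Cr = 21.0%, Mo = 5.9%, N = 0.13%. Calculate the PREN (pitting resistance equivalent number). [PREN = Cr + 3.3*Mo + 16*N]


Apply the PREN formula: PREN = Cr + 3.3*Mo + 16*N
PREN = 21.0 + 3.3*5.9 + 16*0.13
PREN = 21.0 + 19.47 + 2.08 = 42.55

42.55


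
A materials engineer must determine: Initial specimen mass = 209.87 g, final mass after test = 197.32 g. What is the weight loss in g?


Weight loss = initial − final
WL = 209.87 − 197.32 = 12.55 g

12.55 g


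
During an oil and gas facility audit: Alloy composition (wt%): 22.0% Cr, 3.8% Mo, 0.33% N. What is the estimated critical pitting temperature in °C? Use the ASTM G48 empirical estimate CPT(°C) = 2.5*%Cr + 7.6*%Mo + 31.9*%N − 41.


Apply the ASTM G48 empirical CPT estimate: CPT(°C) = 2.5*%Cr + 7.6*%Mo + 31.9*%N − 41
2.5*22.0 = 55; 7.6*3.8 = 28.88; 31.9*0.33 = 10.527
CPT = 55 + 28.88 + 10.527 − 41 = 53.407 °C
Rounded to 0.1 °C: CPT ≈ 53.4 °C

53.4 °C


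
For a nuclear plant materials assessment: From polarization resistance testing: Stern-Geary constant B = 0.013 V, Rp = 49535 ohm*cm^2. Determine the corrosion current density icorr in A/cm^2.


Apply the Stern-Geary relation: icorr = B / Rp
icorr = 0.013 / 49535 = 2.624×10^-7 A/cm^2

2.624×10^-7 A/cm^2


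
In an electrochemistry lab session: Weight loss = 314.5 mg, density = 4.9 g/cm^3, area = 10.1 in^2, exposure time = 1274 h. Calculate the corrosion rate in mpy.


Apply the mpy weight-loss relation: CR = 534 * W / (D * A * T)
Numerator: 534 * 314.5 = 167943.0
Denominator: 4.9 * 10.1 * 1274 = 63050.26
CR = 167943.0 / 63050.26 = 2.6636 mpy

2.6636 mpy


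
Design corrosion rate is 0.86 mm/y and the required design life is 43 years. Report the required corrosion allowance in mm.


Corrosion allowance = CR × design life
CA = 0.86 * 43 = 36.98 mm

36.98 mm


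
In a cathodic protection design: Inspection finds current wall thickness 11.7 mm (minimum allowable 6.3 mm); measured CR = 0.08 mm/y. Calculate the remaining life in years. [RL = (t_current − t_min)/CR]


Apply the remaining-life relation: RL = (t_current − t_min) / CR
RL = (11.7 − 6.3) / 0.08 = 5.4 / 0.08 = 67.5 years

67.5 years


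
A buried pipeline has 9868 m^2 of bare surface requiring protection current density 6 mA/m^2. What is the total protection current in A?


I = area * current density, then convert mA → A (÷1000)
I = 9868 * 6 / 1000 = 59.21 A

59.21 A


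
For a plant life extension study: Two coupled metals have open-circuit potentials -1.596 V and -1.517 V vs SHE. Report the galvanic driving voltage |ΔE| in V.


Driving voltage is the absolute potential difference.
|ΔE| = |-1.596 − (-1.517)| = 0.079 V

0.079 V


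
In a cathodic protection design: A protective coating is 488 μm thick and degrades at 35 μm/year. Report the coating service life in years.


Service life = thickness / degradation rate
Life = 488 / 35 = 13.9 years

13.9 years


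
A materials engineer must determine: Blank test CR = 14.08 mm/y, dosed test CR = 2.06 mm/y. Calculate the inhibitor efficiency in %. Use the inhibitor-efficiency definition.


Apply the inhibitor-efficiency definition: IE = (CR_blank − CR_inh)/CR_blank × 100
IE = (14.08 − 2.06) / 14.08 × 100
IE = 12.02 / 14.08 × 100 = 85.4 %

85.4 %


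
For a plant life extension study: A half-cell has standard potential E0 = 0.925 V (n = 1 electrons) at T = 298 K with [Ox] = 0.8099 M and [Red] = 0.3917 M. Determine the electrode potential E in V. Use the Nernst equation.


Apply the Nernst equation: E = E0 + (RT/nF)*ln([Ox]/[Red])
Step 1: RT/nF = 8.314*298/(1*96485) = 0.02567831 V
Step 2: [Ox]/[Red] = 0.8099/0.3917 = 2.067654
Step 3: ln(2.067654) = 0.726415
Step 4: correction = 0.02567831 * 0.726415 = 0.019 V
E = 0.925 + 0.019 = 0.944 V

0.944 V


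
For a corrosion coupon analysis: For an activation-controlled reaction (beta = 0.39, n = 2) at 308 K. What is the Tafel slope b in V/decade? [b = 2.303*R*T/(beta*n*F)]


Apply the Tafel slope relation: b = 2.303*R*T/(beta*n*F)
Numerator: 2.303 * 8.314 * 308 = 5897.32
Denominator: 0.39 * 2 * 96485 = 75258.3
b = 5897.32 / 75258.3 = 0.078 V/decade

0.078 V/decade


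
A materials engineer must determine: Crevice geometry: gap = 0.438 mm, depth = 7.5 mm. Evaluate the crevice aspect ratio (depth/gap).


Aspect ratio = depth / gap
Ratio = 7.5 / 0.438 = 17.1

17.1


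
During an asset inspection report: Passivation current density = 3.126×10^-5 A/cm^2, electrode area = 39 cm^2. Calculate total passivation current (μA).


I = i_pass * A, then convert A → μA (×10^6)
I = 3.126×10^-5 * 39 * 10^6 = 1219.14 μA

1219.14 μA


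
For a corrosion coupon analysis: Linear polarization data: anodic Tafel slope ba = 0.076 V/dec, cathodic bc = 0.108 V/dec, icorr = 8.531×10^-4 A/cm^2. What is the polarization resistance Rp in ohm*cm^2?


Apply the Stern-Geary equation: Rp = ba*bc / (2.303*icorr*(ba+bc))
ba*bc = 0.076*0.108 = 0.008208
ba+bc = 0.184; 2.303*icorr*(ba+bc) = 2.303*8.531×10^-4*0.184 = 3.6150283×10^-4
Rp = 0.008208 / 3.6150283×10^-4 = 22.71 ohm*cm^2

22.71 ohm*cm^2


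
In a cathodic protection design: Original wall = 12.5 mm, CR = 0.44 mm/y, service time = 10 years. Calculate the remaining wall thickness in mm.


Remaining wall = original − CR × time
t = 12.5 − 0.44*10 = 12.5 − 4.4 = 8.1 mm

8.1 mm


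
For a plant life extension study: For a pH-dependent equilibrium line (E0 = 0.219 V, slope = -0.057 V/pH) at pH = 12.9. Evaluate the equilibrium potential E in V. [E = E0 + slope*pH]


Apply the Pourbaix line equation: E = E0 + slope*pH
E = 0.219 + (-0.057)*12.9 = 0.219 + (-0.7353) = -0.5163 V
Rounded to 3 decimal places: E = -0.516 V

-0.516 V


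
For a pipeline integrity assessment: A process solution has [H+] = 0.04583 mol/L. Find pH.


pH = −log10[H+]
pH = −log10(0.04583) = 1.34

1.34


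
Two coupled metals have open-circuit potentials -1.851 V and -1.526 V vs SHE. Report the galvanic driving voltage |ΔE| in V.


Driving voltage is the absolute potential difference.
|ΔE| = |-1.851 − (-1.526)| = 0.325 V

0.325 V


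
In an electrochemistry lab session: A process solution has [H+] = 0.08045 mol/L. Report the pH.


pH = −log10[H+]
pH = −log10(0.08045) = 1.09

1.09


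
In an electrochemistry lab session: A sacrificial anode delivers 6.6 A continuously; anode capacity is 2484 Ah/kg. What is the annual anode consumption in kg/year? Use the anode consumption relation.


Annual consumption = current * hours per year / capacity
Rate = 6.6 * 8760 / 2484 = 23.3 kg/year

23.3 kg/year


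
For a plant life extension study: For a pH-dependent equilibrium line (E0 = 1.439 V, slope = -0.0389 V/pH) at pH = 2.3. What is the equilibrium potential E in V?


Apply the Pourbaix line equation: E = E0 + slope*pH
E = 1.439 + (-0.0389)*2.3 = 1.439 + (-0.08947) = 1.34953 V
Rounded to 4 decimal places: E = 1.3495 V

1.3495 V


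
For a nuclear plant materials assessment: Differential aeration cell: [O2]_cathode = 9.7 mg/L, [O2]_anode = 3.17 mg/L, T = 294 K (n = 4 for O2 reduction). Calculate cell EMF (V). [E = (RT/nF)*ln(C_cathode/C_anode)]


Apply the Nernst concentration-cell relation: E = (RT/nF)*ln(C_cathode/C_anode)
RT/nF = 8.314*294/(4*96485) = 0.00633341 V
ln(9.7/3.17) = 1.11839
E = 0.00633341 * 1.11839 = 0.00708 V

0.00708 V


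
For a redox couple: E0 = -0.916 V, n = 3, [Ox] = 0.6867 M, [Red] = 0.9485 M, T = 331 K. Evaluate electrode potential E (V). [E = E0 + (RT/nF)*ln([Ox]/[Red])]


Apply the Nernst equation: E = E0 + (RT/nF)*ln([Ox]/[Red])
Step 1: RT/nF = 8.314*331/(3*96485) = 0.00950729 V
Step 2: [Ox]/[Red] = 0.6867/0.9485 = 0.723985
Step 3: ln(0.723985) = -0.322985
Step 4: correction = 0.00950729 * -0.322985 = -0.0031 V
E = -0.916 + -0.0031 = -0.9191 V

-0.9191 V


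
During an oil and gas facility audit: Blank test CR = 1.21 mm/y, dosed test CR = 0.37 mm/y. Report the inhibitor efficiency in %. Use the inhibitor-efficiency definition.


Apply the inhibitor-efficiency definition: IE = (CR_blank − CR_inh)/CR_blank × 100
IE = (1.21 − 0.37) / 1.21 × 100
IE = 0.84 / 1.21 × 100 = 69.4 %

69.4 %


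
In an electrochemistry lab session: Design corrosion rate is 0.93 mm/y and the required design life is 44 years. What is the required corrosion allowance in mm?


Corrosion allowance = CR × design life
CA = 0.93 * 44 = 40.92 mm

40.92 mm


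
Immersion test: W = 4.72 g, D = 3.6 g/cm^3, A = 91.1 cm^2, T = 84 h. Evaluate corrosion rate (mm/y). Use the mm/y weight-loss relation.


Apply the mm/y weight-loss relation: CR = 87600 * W / (D * A * T)
Numerator: 87600 * 4.72 = 413472.0
Denominator: 3.6 * 91.1 * 84 = 27548.64
CR = 413472.0 / 27548.64 = 15.0088 mm/y

15.0088 mm/y


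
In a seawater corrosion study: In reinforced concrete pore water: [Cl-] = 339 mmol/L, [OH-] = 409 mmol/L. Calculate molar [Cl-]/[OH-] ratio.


Threshold parameter = [Cl-] / [OH-] (molar basis; both in mmol/L, so units cancel)
Ratio = 339 / 409 = 0.83

0.83


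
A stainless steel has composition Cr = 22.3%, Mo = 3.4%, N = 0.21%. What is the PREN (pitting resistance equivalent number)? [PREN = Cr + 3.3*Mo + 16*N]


Apply the PREN formula: PREN = Cr + 3.3*Mo + 16*N
PREN = 22.3 + 3.3*3.4 + 16*0.21
PREN = 22.3 + 11.22 + 3.36 = 36.88

36.88


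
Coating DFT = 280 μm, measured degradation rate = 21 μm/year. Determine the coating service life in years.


Service life = thickness / degradation rate
Life = 280 / 21 = 13.3 years

13.3 years


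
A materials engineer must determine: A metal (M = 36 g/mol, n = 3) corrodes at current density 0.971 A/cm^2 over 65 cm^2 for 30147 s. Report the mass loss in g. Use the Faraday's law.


Apply Faraday's law: m = i*A*t*M / (n*F)
Total charge passed Q = i*A*t = 0.971*65*30147 = 1902727.905 C
m = Q*M/(n*F) = 1902727.905*36/(3*96485) = 236.6454 g

236.6454 g


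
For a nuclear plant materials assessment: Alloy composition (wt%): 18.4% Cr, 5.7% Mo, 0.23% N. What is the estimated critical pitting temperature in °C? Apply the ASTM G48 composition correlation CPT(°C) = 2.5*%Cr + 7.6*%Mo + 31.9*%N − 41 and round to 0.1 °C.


Apply the ASTM G48 empirical CPT estimate: CPT(°C) = 2.5*%Cr + 7.6*%Mo + 31.9*%N − 41
2.5*18.4 = 46; 7.6*5.7 = 43.32; 31.9*0.23 = 7.337
CPT = 46 + 43.32 + 7.337 − 41 = 55.657 °C
Rounded to 0.1 °C: CPT ≈ 55.7 °C

55.7 °C


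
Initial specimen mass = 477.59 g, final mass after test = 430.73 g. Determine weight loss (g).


Weight loss = initial − final
WL = 477.59 − 430.73 = 46.86 g

46.86 g


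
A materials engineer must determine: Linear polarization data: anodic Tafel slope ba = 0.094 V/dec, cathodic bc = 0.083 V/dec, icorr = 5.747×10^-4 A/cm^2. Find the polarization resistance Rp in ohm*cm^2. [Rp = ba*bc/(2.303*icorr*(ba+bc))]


Apply the Stern-Geary equation: Rp = ba*bc / (2.303*icorr*(ba+bc))
ba*bc = 0.094*0.083 = 0.007802
ba+bc = 0.177; 2.303*icorr*(ba+bc) = 2.303*5.747×10^-4*0.177 = 2.3426554×10^-4
Rp = 0.007802 / 2.3426554×10^-4 = 33.3 ohm*cm^2

33.3 ohm*cm^2


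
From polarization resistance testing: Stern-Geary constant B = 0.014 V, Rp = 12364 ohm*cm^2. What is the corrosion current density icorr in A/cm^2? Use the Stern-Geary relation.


Apply the Stern-Geary relation: icorr = B / Rp
icorr = 0.014 / 12364 = 1.132×10^-6 A/cm^2

1.132×10^-6 A/cm^2


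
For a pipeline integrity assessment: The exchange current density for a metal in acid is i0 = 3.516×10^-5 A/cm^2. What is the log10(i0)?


i0 = 3.516×10^-5 A/cm^2
log10(i0) = -4.454

-4.454


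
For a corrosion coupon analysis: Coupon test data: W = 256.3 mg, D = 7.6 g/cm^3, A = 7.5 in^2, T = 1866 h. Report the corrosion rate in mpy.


Apply the mpy weight-loss relation: CR = 534 * W / (D * A * T)
Numerator: 534 * 256.3 = 136864.2
Denominator: 7.6 * 7.5 * 1866 = 106362.0
CR = 136864.2 / 106362.0 = 1.287 mpy

1.287 mpy


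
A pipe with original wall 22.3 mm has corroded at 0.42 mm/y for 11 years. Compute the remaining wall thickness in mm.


Remaining wall = original − CR × time
t = 22.3 − 0.42*11 = 22.3 − 4.62 = 17.68 mm

17.68 mm


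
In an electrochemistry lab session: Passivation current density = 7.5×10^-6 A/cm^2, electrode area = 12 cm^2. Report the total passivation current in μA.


I = i_pass * A, then convert A → μA (×10^6)
I = 7.5×10^-6 * 12 * 10^6 = 90.0 μA

90.0 μA


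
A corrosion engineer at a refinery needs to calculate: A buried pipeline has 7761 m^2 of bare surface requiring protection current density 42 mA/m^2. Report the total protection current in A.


I = area * current density, then convert mA → A (÷1000)
I = 7761 * 42 / 1000 = 325.96 A

325.96 A


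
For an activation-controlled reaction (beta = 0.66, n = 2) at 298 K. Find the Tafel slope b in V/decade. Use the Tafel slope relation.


Apply the Tafel slope relation: b = 2.303*R*T/(beta*n*F)
Numerator: 2.303 * 8.314 * 298 = 5705.85
Denominator: 0.66 * 2 * 96485 = 127360.2
b = 5705.85 / 127360.2 = 0.045 V/decade

0.045 V/decade


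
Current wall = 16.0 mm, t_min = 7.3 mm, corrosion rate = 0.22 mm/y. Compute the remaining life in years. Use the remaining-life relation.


Apply the remaining-life relation: RL = (t_current − t_min) / CR
RL = (16.0 − 7.3) / 0.22 = 8.7 / 0.22 = 39.5 years

39.5 years


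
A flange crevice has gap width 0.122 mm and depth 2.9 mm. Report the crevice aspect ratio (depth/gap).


Aspect ratio = depth / gap
Ratio = 2.9 / 0.122 = 23.8

23.8


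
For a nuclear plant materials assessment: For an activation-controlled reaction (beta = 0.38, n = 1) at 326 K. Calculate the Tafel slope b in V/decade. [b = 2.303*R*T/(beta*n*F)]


Apply the Tafel slope relation: b = 2.303*R*T/(beta*n*F)
Numerator: 2.303 * 8.314 * 326 = 6241.97
Denominator: 0.38 * 1 * 96485 = 36664.3
b = 6241.97 / 36664.3 = 0.1702 V/decade

0.1702 V/decade


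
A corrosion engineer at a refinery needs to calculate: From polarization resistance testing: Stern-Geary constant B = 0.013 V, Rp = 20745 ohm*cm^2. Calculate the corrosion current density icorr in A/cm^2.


Apply the Stern-Geary relation: icorr = B / Rp
icorr = 0.013 / 20745 = 6.267×10^-7 A/cm^2

6.267×10^-7 A/cm^2


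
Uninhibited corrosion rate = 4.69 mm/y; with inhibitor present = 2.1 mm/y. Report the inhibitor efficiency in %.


Apply the inhibitor-efficiency definition: IE = (CR_blank − CR_inh)/CR_blank × 100
IE = (4.69 − 2.1) / 4.69 × 100
IE = 2.59 / 4.69 × 100 = 55.2 %

55.2 %


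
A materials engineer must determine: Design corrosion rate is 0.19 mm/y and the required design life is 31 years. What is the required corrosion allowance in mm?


Corrosion allowance = CR × design life
CA = 0.19 * 31 = 5.89 mm

5.89 mm


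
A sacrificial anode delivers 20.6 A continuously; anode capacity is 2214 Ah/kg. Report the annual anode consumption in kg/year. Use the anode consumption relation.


Annual consumption = current * hours per year / capacity
Rate = 20.6 * 8760 / 2214 = 81.5 kg/year

81.5 kg/year


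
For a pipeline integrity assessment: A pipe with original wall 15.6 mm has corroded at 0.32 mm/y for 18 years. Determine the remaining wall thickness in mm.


Remaining wall = original − CR × time
t = 15.6 − 0.32*18 = 15.6 − 5.76 = 9.84 mm

9.84 mm


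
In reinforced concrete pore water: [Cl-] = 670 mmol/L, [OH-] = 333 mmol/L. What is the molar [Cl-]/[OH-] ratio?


Threshold parameter = [Cl-] / [OH-] (molar basis; both in mmol/L, so units cancel)
Ratio = 670 / 333 = 2.01

2.01


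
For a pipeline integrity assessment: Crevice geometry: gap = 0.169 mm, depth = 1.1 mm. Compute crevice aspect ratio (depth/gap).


Aspect ratio = depth / gap
Ratio = 1.1 / 0.169 = 6.5

6.5


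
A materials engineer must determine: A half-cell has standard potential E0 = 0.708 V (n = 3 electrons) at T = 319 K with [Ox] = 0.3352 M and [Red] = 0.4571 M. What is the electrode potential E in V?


Apply the Nernst equation: E = E0 + (RT/nF)*ln([Ox]/[Red])
Step 1: RT/nF = 8.314*319/(3*96485) = 0.00916262 V
Step 2: [Ox]/[Red] = 0.3352/0.4571 = 0.733319
Step 3: ln(0.733319) = -0.310174
Step 4: correction = 0.00916262 * -0.310174 = -0.003 V
E = 0.708 + -0.003 = 0.705 V

0.705 V


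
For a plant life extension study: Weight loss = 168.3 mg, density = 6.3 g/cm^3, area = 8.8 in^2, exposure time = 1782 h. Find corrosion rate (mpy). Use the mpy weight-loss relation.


Apply the mpy weight-loss relation: CR = 534 * W / (D * A * T)
Numerator: 534 * 168.3 = 89872.2
Denominator: 6.3 * 8.8 * 1782 = 98794.08
CR = 89872.2 / 98794.08 = 0.91 mpy

0.91 mpy


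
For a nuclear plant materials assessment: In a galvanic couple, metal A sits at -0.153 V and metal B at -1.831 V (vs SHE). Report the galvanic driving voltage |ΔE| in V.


Driving voltage is the absolute potential difference.
|ΔE| = |-0.153 − (-1.831)| = 1.678 V

1.678 V


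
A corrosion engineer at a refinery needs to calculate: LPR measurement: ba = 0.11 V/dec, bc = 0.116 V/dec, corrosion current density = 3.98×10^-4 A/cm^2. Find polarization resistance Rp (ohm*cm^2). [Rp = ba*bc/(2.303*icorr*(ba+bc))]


Apply the Stern-Geary equation: Rp = ba*bc / (2.303*icorr*(ba+bc))
ba*bc = 0.11*0.116 = 0.01276
ba+bc = 0.226; 2.303*icorr*(ba+bc) = 2.303*3.98×10^-4*0.226 = 2.0715024×10^-4
Rp = 0.01276 / 2.0715024×10^-4 = 61.6 ohm*cm^2

61.6 ohm*cm^2


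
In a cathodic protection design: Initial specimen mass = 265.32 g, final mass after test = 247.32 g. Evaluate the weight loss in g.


Weight loss = initial − final
WL = 265.32 − 247.32 = 18.0 g

18.0 g


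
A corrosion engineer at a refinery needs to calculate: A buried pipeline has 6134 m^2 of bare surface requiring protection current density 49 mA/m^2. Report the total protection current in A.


I = area * current density, then convert mA → A (÷1000)
I = 6134 * 49 / 1000 = 300.57 A

300.57 A


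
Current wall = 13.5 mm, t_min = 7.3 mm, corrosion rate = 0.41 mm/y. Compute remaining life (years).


Apply the remaining-life relation: RL = (t_current − t_min) / CR
RL = (13.5 − 7.3) / 0.41 = 6.2 / 0.41 = 15.1 years

15.1 years


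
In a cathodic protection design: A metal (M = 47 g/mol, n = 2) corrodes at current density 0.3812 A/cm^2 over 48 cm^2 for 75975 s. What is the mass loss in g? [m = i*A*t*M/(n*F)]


Apply Faraday's law: m = i*A*t*M / (n*F)
Total charge passed Q = i*A*t = 0.3812*48*75975 = 1390160.16 C
m = Q*M/(n*F) = 1390160.16*47/(2*96485) = 338.58904 g

338.58904 g


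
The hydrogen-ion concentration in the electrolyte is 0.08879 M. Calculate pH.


pH = −log10[H+]
pH = −log10(0.08879) = 1.05

1.05


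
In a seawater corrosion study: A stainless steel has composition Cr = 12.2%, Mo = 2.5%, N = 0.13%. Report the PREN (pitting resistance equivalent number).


Apply the PREN formula: PREN = Cr + 3.3*Mo + 16*N
PREN = 12.2 + 3.3*2.5 + 16*0.13
PREN = 12.2 + 8.25 + 2.08 = 22.53

22.53


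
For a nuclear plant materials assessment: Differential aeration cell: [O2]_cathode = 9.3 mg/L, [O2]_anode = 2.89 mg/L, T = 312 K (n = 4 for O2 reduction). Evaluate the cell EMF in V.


Apply the Nernst concentration-cell relation: E = (RT/nF)*ln(C_cathode/C_anode)
RT/nF = 8.314*312/(4*96485) = 0.00672117 V
ln(9.3/2.89) = 1.16876
E = 0.00672117 * 1.16876 = 0.00786 V

0.00786 V


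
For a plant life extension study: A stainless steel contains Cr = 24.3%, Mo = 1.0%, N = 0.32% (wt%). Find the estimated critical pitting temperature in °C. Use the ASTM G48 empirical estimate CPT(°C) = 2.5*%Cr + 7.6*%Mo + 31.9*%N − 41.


Apply the ASTM G48 empirical CPT estimate: CPT(°C) = 2.5*%Cr + 7.6*%Mo + 31.9*%N − 41
2.5*24.3 = 60.75; 7.6*1.0 = 7.6; 31.9*0.32 = 10.208
CPT = 60.75 + 7.6 + 10.208 − 41 = 37.558 °C
Rounded to 0.1 °C: CPT ≈ 37.6 °C

37.6 °C


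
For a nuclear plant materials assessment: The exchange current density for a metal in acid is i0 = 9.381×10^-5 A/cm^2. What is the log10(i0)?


i0 = 9.381×10^-5 A/cm^2
log10(i0) = -4.028

-4.028


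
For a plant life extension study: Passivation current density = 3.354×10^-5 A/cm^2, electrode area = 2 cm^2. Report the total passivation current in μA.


I = i_pass * A, then convert A → μA (×10^6)
I = 3.354×10^-5 * 2 * 10^6 = 67.08 μA

67.08 μA


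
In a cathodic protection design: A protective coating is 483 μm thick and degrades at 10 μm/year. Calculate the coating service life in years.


Service life = thickness / degradation rate
Life = 483 / 10 = 48.3 years

48.3 years


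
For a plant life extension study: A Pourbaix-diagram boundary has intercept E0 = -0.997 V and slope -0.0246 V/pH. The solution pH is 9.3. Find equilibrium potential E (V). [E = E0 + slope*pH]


Apply the Pourbaix line equation: E = E0 + slope*pH
E = -0.997 + (-0.0246)*9.3 = -0.997 + (-0.22878) = -1.22578 V
Rounded to 3 decimal places: E = -1.226 V

-1.226 V


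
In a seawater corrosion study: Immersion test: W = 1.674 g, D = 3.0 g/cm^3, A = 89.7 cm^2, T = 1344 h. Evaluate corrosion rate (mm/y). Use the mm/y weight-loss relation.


Apply the mm/y weight-loss relation: CR = 87600 * W / (D * A * T)
Numerator: 87600 * 1.674 = 146642.4
Denominator: 3.0 * 89.7 * 1344 = 361670.4
CR = 146642.4 / 361670.4 = 0.40546 mm/y

0.40546 mm/y


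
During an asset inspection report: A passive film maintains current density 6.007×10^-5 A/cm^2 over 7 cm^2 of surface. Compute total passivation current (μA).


I = i_pass * A, then convert A → μA (×10^6)
I = 6.007×10^-5 * 7 * 10^6 = 420.49 μA

420.49 μA


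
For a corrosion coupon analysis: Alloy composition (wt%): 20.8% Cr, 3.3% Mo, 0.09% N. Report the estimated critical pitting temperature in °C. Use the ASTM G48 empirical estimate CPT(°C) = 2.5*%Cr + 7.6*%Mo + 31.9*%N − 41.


Apply the ASTM G48 empirical CPT estimate: CPT(°C) = 2.5*%Cr + 7.6*%Mo + 31.9*%N − 41
2.5*20.8 = 52; 7.6*3.3 = 25.08; 31.9*0.09 = 2.871
CPT = 52 + 25.08 + 2.871 − 41 = 38.951 °C
Rounded to 0.1 °C: CPT ≈ 39.0 °C

39.0 °C


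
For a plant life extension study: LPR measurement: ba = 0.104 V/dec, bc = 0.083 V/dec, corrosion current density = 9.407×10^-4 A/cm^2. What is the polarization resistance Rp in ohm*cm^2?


Apply the Stern-Geary equation: Rp = ba*bc / (2.303*icorr*(ba+bc))
ba*bc = 0.104*0.083 = 0.008632
ba+bc = 0.187; 2.303*icorr*(ba+bc) = 2.303*9.407×10^-4*0.187 = 4.051228×10^-4
Rp = 0.008632 / 4.051228×10^-4 = 21.31 ohm*cm^2

21.31 ohm*cm^2


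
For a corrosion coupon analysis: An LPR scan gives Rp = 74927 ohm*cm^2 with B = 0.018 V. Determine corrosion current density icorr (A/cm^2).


Apply the Stern-Geary relation: icorr = B / Rp
icorr = 0.018 / 74927 = 2.402×10^-7 A/cm^2

2.402×10^-7 A/cm^2


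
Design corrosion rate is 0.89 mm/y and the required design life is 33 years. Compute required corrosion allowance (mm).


Corrosion allowance = CR × design life
CA = 0.89 * 33 = 29.37 mm

29.37 mm


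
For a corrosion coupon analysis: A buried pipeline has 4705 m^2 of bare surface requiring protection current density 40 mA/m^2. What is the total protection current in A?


I = area * current density, then convert mA → A (÷1000)
I = 4705 * 40 / 1000 = 188.2 A

188.2 A


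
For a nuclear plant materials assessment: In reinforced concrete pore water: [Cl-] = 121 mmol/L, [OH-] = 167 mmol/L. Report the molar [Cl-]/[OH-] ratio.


Threshold parameter = [Cl-] / [OH-] (molar basis; both in mmol/L, so units cancel)
Ratio = 121 / 167 = 0.72

0.72


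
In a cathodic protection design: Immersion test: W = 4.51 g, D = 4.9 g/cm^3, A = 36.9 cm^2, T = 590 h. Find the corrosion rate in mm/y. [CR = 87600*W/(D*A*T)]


Apply the mm/y weight-loss relation: CR = 87600 * W / (D * A * T)
Numerator: 87600 * 4.51 = 395076.0
Denominator: 4.9 * 36.9 * 590 = 106677.9
CR = 395076.0 / 106677.9 = 3.703447 mm/y

3.703447 mm/y


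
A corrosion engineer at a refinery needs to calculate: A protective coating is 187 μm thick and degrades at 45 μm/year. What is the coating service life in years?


Service life = thickness / degradation rate
Life = 187 / 45 = 4.2 years

4.2 years


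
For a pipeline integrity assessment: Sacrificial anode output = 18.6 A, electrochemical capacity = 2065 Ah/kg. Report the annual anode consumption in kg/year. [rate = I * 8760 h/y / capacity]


Annual consumption = current * hours per year / capacity
Rate = 18.6 * 8760 / 2065 = 78.9 kg/year

78.9 kg/year


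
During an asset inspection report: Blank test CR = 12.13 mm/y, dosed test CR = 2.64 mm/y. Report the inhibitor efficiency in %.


Apply the inhibitor-efficiency definition: IE = (CR_blank − CR_inh)/CR_blank × 100
IE = (12.13 − 2.64) / 12.13 × 100
IE = 9.49 / 12.13 × 100 = 78.2 %

78.2 %


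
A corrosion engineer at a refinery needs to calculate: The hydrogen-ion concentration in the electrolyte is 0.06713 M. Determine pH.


pH = −log10[H+]
pH = −log10(0.06713) = 1.17

1.17


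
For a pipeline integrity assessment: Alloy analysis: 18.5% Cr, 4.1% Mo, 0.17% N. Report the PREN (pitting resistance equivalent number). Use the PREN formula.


Apply the PREN formula: PREN = Cr + 3.3*Mo + 16*N
PREN = 18.5 + 3.3*4.1 + 16*0.17
PREN = 18.5 + 13.53 + 2.72 = 34.75

34.75


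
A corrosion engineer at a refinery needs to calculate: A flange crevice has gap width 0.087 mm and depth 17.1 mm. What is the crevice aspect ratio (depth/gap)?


Aspect ratio = depth / gap
Ratio = 17.1 / 0.087 = 196.6

196.6


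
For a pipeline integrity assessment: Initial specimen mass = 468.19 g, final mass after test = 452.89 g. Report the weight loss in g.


Weight loss = initial − final
WL = 468.19 − 452.89 = 15.3 g

15.3 g


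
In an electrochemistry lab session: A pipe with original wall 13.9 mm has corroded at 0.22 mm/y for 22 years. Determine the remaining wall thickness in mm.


Remaining wall = original − CR × time
t = 13.9 − 0.22*22 = 13.9 − 4.84 = 9.06 mm

9.06 mm


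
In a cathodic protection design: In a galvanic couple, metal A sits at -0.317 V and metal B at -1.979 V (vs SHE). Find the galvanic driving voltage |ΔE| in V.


Driving voltage is the absolute potential difference.
|ΔE| = |-0.317 − (-1.979)| = 1.662 V

1.662 V


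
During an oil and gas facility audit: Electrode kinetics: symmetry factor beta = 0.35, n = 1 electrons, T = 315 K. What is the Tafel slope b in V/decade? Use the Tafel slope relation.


Apply the Tafel slope relation: b = 2.303*R*T/(beta*n*F)
Numerator: 2.303 * 8.314 * 315 = 6031.35
Denominator: 0.35 * 1 * 96485 = 33769.75
b = 6031.35 / 33769.75 = 0.1786 V/decade

0.1786 V/decade


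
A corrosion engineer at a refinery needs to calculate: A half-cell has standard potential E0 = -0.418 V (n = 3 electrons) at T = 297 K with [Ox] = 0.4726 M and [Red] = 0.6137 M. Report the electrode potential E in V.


Apply the Nernst equation: E = E0 + (RT/nF)*ln([Ox]/[Red])
Step 1: RT/nF = 8.314*297/(3*96485) = 0.00853071 V
Step 2: [Ox]/[Red] = 0.4726/0.6137 = 0.770083
Step 3: ln(0.770083) = -0.261257
Step 4: correction = 0.00853071 * -0.261257 = -0.002 V
E = -0.418 + -0.002 = -0.42 V

-0.42 V


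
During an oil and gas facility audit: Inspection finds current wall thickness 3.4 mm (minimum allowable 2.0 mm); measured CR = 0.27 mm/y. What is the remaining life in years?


Apply the remaining-life relation: RL = (t_current − t_min) / CR
RL = (3.4 − 2.0) / 0.27 = 1.4 / 0.27 = 5.2 years

5.2 years


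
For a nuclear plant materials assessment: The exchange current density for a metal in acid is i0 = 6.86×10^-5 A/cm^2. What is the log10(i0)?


i0 = 6.86×10^-5 A/cm^2
log10(i0) = -4.164

-4.164


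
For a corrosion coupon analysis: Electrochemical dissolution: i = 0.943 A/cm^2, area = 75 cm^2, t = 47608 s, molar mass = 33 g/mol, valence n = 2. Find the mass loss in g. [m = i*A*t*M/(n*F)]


Apply Faraday's law: m = i*A*t*M / (n*F)
Total charge passed Q = i*A*t = 0.943*75*47608 = 3367075.8 C
m = Q*M/(n*F) = 3367075.8*33/(2*96485) = 575.807 g

575.807 g


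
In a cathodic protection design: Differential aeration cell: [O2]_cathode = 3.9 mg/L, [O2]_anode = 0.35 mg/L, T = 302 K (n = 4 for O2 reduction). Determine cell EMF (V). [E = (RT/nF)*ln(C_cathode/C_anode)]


Apply the Nernst concentration-cell relation: E = (RT/nF)*ln(C_cathode/C_anode)
RT/nF = 8.314*302/(4*96485) = 0.00650575 V
ln(3.9/0.35) = 2.4108
E = 0.00650575 * 2.4108 = 0.01568 V

0.01568 V


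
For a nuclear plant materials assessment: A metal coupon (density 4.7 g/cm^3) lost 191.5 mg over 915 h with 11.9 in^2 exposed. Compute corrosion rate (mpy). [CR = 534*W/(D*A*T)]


Apply the mpy weight-loss relation: CR = 534 * W / (D * A * T)
Numerator: 534 * 191.5 = 102261.0
Denominator: 4.7 * 11.9 * 915 = 51175.95
CR = 102261.0 / 51175.95 = 1.9982 mpy

1.9982 mpy


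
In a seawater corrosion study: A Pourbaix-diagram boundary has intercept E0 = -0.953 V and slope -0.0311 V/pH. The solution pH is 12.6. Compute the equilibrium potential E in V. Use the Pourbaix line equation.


Apply the Pourbaix line equation: E = E0 + slope*pH
E = -0.953 + (-0.0311)*12.6 = -0.953 + (-0.39186) = -1.34486 V
Rounded to 3 decimal places: E = -1.345 V

-1.345 V


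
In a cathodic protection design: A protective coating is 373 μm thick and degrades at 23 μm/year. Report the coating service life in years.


Service life = thickness / degradation rate
Life = 373 / 23 = 16.2 years

16.2 years


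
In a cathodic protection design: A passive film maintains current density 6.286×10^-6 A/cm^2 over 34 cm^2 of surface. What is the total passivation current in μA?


I = i_pass * A, then convert A → μA (×10^6)
I = 6.286×10^-6 * 34 * 10^6 = 213.72 μA

213.72 μA


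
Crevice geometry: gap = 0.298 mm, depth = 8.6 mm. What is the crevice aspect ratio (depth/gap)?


Aspect ratio = depth / gap
Ratio = 8.6 / 0.298 = 28.9

28.9


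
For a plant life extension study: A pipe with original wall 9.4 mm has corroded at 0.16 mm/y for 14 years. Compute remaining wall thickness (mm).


Remaining wall = original − CR × time
t = 9.4 − 0.16*14 = 9.4 − 2.24 = 7.16 mm

7.16 mm


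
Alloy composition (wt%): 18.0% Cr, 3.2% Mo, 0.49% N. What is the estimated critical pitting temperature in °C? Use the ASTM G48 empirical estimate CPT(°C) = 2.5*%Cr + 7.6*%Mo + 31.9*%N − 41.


Apply the ASTM G48 empirical CPT estimate: CPT(°C) = 2.5*%Cr + 7.6*%Mo + 31.9*%N − 41
2.5*18.0 = 45; 7.6*3.2 = 24.32; 31.9*0.49 = 15.631
CPT = 45 + 24.32 + 15.631 − 41 = 43.951 °C
Rounded to 0.1 °C: CPT ≈ 44.0 °C

44.0 °C


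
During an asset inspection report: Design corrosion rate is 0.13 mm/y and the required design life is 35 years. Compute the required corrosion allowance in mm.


Corrosion allowance = CR × design life
CA = 0.13 * 35 = 4.55 mm

4.55 mm


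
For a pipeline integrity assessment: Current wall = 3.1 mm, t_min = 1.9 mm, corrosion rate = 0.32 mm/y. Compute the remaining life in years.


Apply the remaining-life relation: RL = (t_current − t_min) / CR
RL = (3.1 − 1.9) / 0.32 = 1.2 / 0.32 = 3.8 years

3.8 years


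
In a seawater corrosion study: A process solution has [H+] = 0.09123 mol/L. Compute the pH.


pH = −log10[H+]
pH = −log10(0.09123) = 1.04

1.04


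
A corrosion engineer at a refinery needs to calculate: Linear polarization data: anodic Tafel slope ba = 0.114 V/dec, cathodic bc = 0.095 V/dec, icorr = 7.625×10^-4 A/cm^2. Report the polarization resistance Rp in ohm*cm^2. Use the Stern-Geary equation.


Apply the Stern-Geary equation: Rp = ba*bc / (2.303*icorr*(ba+bc))
ba*bc = 0.114*0.095 = 0.01083
ba+bc = 0.209; 2.303*icorr*(ba+bc) = 2.303*7.625×10^-4*0.209 = 3.6701184×10^-4
Rp = 0.01083 / 3.6701184×10^-4 = 29.5 ohm*cm^2

29.5 ohm*cm^2
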